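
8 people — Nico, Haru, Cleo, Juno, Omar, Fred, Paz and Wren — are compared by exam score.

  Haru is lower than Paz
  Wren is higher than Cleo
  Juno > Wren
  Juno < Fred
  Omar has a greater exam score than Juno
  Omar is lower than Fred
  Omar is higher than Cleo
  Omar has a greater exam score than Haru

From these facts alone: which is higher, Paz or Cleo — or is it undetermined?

undetermined

Following every chain through Cleo: above Cleo we get Wren, Juno, Omar, Fred.
Paz is not reached, and no chain runs the other way from Paz to Cleo.
So the given relations leave the order of Cleo and Paz undetermined.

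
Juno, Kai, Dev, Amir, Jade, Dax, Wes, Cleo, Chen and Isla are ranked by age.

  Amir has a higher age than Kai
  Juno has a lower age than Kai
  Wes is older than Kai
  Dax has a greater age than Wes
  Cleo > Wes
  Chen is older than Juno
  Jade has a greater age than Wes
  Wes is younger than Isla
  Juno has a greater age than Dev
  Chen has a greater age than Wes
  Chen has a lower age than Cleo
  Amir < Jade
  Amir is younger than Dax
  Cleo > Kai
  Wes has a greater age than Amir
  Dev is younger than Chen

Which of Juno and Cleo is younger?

The relevant relations are Juno < Kai; Kai < Amir; Amir < Wes; Wes < Chen; Chen < Cleo.
Together: Juno < Kai < Amir < Wes < Chen < Cleo.
So Juno < Cleo; Juno is the younger of the two.

Juno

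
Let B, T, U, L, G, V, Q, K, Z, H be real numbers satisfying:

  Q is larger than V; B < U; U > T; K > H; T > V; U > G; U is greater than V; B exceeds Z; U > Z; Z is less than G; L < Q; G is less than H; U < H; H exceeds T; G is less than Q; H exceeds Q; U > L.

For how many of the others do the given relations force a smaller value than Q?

4

From Q the given relations immediately reach L, V, G.
From those, Z — 4 in total.
Nothing else is reachable below Q; 4 in all.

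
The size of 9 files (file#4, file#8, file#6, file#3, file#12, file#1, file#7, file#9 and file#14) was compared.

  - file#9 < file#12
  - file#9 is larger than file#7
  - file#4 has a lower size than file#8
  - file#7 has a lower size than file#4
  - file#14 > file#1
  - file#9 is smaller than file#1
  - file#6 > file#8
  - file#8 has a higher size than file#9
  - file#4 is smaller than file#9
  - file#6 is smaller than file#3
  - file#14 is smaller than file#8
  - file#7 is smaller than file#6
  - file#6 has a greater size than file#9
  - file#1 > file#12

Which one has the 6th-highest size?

The consecutive relations fix a unique order: file#7 < file#4 < file#9 < file#12 < file#1 < file#14 < file#8 < file#6 < file#3.
The 6th largest is file#12.

file#12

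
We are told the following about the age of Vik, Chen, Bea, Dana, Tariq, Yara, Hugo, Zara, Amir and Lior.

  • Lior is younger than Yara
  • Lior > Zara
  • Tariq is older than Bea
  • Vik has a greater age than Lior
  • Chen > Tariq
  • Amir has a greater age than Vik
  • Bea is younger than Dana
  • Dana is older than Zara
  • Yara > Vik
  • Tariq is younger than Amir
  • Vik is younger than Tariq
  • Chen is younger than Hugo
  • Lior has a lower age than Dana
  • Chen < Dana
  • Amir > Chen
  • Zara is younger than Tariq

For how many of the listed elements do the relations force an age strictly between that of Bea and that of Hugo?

The relations place Bea below Hugo. An element lies strictly between them when it is forced above Bea and also forced below Hugo.
Above Bea: {Tariq, Chen, Dana, Amir}. Below Hugo: {Zara, Lior, Vik, Tariq, Chen}.
Intersection: {Tariq, Chen} — 2.

2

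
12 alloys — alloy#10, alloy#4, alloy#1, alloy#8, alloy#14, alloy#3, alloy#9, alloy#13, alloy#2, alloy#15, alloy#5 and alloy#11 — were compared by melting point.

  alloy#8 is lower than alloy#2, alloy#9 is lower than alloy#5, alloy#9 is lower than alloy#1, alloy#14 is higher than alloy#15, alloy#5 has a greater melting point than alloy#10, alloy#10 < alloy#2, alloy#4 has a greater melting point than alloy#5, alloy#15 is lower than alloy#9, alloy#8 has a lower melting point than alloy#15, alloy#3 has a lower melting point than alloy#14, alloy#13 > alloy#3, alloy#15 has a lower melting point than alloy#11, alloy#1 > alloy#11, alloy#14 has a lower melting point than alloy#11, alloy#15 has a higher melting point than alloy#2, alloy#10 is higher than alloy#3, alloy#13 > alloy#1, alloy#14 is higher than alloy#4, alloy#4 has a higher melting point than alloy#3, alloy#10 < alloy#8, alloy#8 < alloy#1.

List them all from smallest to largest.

alloy#3 < alloy#10 < alloy#8 < alloy#2 < alloy#15 < alloy#9 < alloy#5 < alloy#4 < alloy#14 < alloy#11 < alloy#1 < alloy#13

The consecutive links are each given: alloy#3 < alloy#10; alloy#10 < alloy#8; alloy#8 < alloy#2; alloy#2 < alloy#15; alloy#15 < alloy#9; alloy#9 < alloy#5; alloy#5 < alloy#4; alloy#4 < alloy#14; alloy#14 < alloy#11; alloy#11 < alloy#1; alloy#1 < alloy#13.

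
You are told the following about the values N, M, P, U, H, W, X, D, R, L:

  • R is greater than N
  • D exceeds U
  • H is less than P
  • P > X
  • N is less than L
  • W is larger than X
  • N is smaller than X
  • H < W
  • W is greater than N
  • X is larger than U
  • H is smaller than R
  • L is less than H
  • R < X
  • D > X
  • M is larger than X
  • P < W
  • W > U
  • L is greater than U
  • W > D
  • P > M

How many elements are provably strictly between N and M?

The relations place N below M. An element lies strictly between them when it is forced above N and also forced below M.
Above N: {L, H, R, X, D, P, W}. Below M: {U, L, H, R, X}.
Intersection: {L, H, R, X} — 4.

4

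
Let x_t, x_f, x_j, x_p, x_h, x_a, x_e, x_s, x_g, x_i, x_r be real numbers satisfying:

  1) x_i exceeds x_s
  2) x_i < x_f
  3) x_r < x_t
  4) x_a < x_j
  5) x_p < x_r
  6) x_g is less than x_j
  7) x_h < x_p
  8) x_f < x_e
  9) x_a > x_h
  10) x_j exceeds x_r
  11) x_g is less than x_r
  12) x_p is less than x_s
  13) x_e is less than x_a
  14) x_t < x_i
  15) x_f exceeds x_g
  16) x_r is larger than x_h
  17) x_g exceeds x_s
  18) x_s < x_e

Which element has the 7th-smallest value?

Piecing the relations together gives one ordering: x_h < x_p < x_s < x_g < x_r < x_t < x_i < x_f < x_e < x_a < x_j.
The 7th smallest is x_i.

x_i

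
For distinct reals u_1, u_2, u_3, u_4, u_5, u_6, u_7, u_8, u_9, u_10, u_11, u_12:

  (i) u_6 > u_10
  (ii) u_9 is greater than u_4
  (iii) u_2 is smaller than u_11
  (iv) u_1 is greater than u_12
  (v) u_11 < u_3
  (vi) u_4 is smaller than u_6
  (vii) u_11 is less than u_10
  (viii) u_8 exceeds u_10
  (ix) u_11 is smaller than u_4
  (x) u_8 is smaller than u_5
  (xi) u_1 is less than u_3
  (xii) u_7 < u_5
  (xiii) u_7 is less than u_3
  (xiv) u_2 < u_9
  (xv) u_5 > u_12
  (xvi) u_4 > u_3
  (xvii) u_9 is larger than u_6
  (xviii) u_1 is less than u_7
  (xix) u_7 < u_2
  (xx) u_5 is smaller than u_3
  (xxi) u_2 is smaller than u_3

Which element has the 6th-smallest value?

u_10

Piecing the relations together gives one ordering: u_12 < u_1 < u_7 < u_2 < u_11 < u_10 < u_8 < u_5 < u_3 < u_4 < u_6 < u_9.
The 6th smallest is u_10.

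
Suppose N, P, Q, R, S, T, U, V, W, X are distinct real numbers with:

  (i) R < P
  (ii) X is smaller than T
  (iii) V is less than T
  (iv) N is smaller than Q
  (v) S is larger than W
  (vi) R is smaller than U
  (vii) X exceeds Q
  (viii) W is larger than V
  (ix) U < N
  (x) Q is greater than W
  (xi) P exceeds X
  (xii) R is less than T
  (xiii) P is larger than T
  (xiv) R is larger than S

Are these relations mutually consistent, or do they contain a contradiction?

consistent

Every relation is compatible with V < W < S < R < U < N < Q < X < T < P; the set is consistent.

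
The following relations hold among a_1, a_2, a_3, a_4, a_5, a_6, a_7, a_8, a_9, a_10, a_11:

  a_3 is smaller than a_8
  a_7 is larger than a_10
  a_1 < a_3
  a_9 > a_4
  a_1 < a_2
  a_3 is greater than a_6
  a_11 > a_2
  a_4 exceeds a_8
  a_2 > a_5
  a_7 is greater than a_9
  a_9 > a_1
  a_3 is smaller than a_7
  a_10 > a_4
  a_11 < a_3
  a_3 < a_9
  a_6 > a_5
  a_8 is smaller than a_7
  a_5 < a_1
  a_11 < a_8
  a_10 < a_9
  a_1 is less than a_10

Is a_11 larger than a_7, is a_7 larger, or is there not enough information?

a_11 < a_3 and a_3 < a_8 give a_11 < a_8.
With a_8 < a_4: a_11 < a_3 < a_8 < a_4.
Then a_4 < a_10 extends the chain to a_10.
With a_10 < a_9: a_11 < a_3 < a_8 < a_4 < a_10 < a_9.
Then a_9 < a_7 extends the chain to a_7.
So a_7 is larger.

a_7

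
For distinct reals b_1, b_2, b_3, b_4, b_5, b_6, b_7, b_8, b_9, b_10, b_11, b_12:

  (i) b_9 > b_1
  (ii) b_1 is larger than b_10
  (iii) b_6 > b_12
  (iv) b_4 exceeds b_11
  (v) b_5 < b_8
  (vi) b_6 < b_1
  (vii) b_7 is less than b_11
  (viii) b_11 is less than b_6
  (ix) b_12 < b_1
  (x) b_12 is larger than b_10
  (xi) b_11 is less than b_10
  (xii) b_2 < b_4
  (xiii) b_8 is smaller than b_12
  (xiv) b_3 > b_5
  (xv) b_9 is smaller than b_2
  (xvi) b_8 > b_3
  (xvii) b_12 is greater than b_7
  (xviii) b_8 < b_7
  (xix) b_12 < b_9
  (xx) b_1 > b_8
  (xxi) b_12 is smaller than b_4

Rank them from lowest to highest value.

Nothing is placed below b_5, so it is least; from there b_5 < b_3; b_3 < b_8; b_8 < b_7; b_7 < b_11; b_11 < b_10; b_10 < b_12; b_12 < b_6; b_6 < b_1; b_1 < b_9; b_9 < b_2; b_2 < b_4, each given directly.

b_5 < b_3 < b_8 < b_7 < b_11 < b_10 < b_12 < b_6 < b_1 < b_9 < b_2 < b_4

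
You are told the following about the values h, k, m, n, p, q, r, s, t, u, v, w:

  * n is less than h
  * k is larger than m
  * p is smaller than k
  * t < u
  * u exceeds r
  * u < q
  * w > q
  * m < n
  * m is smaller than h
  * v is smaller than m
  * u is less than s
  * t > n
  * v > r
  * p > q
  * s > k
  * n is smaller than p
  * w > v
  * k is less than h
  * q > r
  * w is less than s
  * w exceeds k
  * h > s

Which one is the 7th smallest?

The consecutive relations fix a unique order: r < v < m < n < t < u < q < p < k < w < s < h.
Counting 7 from the smallest end gives q.

q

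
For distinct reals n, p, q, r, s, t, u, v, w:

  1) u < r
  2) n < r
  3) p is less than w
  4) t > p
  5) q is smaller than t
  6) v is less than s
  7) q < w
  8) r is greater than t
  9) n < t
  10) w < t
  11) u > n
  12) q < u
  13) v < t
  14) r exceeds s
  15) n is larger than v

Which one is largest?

r

q is not greatest since q < t; v is not greatest since v < n; n is not greatest since n < t; s is not greatest since s < r; p is not greatest since p < w; u is not greatest since u < r; w is not greatest since w < t; t is not greatest since t < r.
Only r has nothing above it, so r is the largest.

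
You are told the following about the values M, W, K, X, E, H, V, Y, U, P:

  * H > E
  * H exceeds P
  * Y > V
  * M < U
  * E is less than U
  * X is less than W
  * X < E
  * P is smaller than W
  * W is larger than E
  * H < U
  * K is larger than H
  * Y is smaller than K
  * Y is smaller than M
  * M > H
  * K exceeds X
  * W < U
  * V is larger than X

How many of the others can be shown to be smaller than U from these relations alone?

The elements the relations force below U are P, X, V, E, Y, H, M, W — no chain reaches any other.
That is 8.

8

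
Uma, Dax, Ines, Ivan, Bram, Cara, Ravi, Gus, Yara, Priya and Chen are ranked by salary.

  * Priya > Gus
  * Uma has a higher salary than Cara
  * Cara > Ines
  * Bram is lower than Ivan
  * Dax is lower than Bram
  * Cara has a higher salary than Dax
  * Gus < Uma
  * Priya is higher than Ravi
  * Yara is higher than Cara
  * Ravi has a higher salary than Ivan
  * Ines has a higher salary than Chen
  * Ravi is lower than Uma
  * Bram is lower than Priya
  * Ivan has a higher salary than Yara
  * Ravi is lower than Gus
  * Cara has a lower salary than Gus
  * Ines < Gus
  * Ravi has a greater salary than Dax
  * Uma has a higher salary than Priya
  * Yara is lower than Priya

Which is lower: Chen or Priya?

Link the given pairs in sequence: Chen < Ines; Ines < Cara; Cara < Yara; Yara < Ivan; Ivan < Ravi; Ravi < Gus; Gus < Priya.
Chaining these gives Chen < Ines < Cara < Yara < Ivan < Ravi < Gus < Priya.
So Chen < Priya; Chen is the lower of the two.

Chen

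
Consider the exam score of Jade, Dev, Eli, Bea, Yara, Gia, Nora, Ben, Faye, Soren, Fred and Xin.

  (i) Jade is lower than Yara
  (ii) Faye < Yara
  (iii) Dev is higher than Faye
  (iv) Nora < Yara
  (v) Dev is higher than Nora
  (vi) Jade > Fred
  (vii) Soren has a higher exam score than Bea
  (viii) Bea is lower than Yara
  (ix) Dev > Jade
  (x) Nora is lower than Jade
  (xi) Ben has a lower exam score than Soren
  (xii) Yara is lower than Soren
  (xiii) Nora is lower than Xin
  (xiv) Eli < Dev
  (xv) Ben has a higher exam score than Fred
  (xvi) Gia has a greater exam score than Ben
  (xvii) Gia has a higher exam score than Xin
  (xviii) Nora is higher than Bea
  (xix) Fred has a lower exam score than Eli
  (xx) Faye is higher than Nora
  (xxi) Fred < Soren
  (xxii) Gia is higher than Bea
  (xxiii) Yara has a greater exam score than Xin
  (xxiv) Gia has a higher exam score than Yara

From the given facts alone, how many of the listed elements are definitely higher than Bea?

The elements the relations force above Bea are Nora, Faye, Xin, Jade, Yara, Soren, Gia, Dev — no chain reaches any other.
That is 8.

8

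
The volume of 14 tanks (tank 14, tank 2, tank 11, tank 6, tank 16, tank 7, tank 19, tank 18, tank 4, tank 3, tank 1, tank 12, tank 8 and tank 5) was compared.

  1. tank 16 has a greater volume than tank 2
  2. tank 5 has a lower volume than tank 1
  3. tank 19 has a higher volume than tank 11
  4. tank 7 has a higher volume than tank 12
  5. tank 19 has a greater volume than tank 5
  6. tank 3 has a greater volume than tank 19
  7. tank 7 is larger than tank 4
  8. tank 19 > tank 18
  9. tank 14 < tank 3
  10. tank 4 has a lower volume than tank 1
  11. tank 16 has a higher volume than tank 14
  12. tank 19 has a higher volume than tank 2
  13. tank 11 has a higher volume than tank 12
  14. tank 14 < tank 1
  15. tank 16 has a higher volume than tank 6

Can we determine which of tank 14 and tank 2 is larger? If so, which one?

undetermined

Following every chain through tank 14: above tank 14 we get tank 3, tank 16, tank 1.
tank 2 is not reached, and no chain runs the other way from tank 2 to tank 14.
So the given relations leave the order of tank 14 and tank 2 undetermined.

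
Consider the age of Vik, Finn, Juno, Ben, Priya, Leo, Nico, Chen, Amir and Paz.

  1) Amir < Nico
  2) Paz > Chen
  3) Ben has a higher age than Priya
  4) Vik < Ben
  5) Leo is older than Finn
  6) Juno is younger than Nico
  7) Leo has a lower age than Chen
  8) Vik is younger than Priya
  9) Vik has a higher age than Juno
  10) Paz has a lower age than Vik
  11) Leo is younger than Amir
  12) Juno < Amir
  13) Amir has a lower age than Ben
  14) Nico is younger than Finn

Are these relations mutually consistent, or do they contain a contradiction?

inconsistent

Chaining the given relations yields Amir < Nico < Finn < Leo, so Amir < Leo. But one relation states Leo < Amir. These cannot both hold.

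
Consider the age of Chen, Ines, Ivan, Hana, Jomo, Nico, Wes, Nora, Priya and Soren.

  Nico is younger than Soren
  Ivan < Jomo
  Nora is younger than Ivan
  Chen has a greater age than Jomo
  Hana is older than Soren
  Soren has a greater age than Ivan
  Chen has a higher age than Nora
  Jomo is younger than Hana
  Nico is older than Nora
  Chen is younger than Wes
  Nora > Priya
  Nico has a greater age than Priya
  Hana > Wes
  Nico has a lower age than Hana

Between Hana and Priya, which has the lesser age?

Link the given pairs in sequence: Priya < Nora; Nora < Ivan; Ivan < Jomo; Jomo < Chen; Chen < Wes; Wes < Hana.
Chaining these gives Priya < Nora < Ivan < Jomo < Chen < Wes < Hana.
So Priya < Hana; Priya is the younger of the two.

Priya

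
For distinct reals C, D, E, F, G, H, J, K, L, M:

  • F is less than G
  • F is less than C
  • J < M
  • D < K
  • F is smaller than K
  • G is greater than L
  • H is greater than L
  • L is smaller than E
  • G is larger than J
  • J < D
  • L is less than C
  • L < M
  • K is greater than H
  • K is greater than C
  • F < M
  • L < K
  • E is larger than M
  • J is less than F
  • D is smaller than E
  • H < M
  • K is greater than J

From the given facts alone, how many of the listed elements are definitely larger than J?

From J the given relations immediately reach F, D, G, M, K.
From those, C, E — 7 in total.
No other element is forced above J by the given relations, so the count is 7.

7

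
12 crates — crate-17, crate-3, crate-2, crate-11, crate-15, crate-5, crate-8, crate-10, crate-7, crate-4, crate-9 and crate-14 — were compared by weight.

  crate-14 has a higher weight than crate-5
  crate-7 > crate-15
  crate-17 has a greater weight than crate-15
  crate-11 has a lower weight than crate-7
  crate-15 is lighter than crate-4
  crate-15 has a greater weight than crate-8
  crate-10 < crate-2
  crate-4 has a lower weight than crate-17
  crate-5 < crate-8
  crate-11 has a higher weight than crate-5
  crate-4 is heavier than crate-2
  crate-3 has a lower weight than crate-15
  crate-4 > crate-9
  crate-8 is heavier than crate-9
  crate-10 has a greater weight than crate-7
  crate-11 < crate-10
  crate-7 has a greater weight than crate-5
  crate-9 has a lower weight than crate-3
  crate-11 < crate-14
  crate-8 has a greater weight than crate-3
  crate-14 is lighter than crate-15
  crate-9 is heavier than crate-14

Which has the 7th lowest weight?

crate-15

Piecing the relations together gives one ordering: crate-5 < crate-11 < crate-14 < crate-9 < crate-3 < crate-8 < crate-15 < crate-7 < crate-10 < crate-2 < crate-4 < crate-17.
Counting 7 from the smallest end gives crate-15.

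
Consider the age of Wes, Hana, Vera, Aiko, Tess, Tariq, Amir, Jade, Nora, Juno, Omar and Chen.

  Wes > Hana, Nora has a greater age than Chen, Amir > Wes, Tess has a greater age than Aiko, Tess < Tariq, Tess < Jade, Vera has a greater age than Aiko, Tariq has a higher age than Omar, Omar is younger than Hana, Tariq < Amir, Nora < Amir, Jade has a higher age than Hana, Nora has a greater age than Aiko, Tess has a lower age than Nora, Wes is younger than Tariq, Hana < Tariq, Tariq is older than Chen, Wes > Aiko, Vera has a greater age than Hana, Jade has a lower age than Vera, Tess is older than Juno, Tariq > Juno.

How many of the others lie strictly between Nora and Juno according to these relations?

1

Chaining upward from Juno reaches: Tess, Jade, Tariq, Amir, Vera.
Chaining downward from Nora reaches: Aiko, Chen, Tess.
Strictly between Juno and Nora are those in both lists: Tess — 1 element.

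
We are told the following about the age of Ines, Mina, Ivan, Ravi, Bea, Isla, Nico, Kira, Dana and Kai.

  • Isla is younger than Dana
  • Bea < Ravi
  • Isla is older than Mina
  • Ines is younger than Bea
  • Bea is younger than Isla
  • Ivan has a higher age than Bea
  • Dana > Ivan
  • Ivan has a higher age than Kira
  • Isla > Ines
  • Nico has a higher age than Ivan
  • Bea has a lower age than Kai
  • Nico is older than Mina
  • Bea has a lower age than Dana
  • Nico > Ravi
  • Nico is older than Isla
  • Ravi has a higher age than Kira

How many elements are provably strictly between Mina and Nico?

1

The relations place Mina below Nico. An element lies strictly between them when it is forced above Mina and also forced below Nico.
Above Mina: {Isla, Dana}. Below Nico: {Kira, Ines, Bea, Isla, Ivan, Ravi}.
Intersection: {Isla} — 1.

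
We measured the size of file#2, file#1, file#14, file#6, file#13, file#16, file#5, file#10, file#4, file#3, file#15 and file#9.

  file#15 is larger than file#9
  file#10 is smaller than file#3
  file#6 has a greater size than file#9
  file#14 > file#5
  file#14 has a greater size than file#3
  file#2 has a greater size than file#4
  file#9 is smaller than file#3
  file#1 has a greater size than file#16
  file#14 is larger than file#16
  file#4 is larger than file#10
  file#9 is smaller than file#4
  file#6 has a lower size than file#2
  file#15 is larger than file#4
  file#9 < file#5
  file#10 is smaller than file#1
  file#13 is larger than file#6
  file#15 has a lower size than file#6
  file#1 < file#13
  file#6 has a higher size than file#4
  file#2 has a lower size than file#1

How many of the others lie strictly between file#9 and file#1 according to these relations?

4

The relations place file#9 below file#1. An element lies strictly between them when it is forced above file#9 and also forced below file#1.
Above file#9: {file#4, file#15, file#6, file#2, file#5, file#3, file#14, file#13}. Below file#1: {file#10, file#4, file#15, file#6, file#2, file#16}.
Intersection: {file#4, file#15, file#6, file#2} — 4.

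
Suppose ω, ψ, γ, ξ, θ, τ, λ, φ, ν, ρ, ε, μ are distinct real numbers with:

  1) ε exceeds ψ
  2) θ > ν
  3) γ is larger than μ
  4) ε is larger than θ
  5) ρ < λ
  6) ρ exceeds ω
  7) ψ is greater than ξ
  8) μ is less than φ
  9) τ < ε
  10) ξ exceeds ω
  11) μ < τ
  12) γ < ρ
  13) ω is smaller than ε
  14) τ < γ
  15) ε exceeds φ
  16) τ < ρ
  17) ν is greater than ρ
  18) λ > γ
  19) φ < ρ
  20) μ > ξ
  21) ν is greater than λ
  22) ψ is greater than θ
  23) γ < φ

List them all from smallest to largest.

The consecutive links are each given: ω < ξ; ξ < μ; μ < τ; τ < γ; γ < φ; φ < ρ; ρ < λ; λ < ν; ν < θ; θ < ψ; ψ < ε.

ω < ξ < μ < τ < γ < φ < ρ < λ < ν < θ < ψ < ε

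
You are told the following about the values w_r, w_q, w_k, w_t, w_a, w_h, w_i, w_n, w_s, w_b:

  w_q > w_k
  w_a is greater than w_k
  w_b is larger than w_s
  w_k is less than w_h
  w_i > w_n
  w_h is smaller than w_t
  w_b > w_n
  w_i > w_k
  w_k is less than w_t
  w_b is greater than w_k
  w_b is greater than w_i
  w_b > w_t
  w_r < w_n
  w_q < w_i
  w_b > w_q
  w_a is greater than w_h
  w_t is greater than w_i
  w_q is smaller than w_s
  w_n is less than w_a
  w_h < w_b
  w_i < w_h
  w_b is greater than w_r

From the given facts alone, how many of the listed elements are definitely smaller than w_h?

5

Directly below w_h: w_k, w_i.
One step further: w_n, w_q (4 so far).
One step further: w_r (5 so far).
No other element is forced below w_h by the given relations, so the count is 5.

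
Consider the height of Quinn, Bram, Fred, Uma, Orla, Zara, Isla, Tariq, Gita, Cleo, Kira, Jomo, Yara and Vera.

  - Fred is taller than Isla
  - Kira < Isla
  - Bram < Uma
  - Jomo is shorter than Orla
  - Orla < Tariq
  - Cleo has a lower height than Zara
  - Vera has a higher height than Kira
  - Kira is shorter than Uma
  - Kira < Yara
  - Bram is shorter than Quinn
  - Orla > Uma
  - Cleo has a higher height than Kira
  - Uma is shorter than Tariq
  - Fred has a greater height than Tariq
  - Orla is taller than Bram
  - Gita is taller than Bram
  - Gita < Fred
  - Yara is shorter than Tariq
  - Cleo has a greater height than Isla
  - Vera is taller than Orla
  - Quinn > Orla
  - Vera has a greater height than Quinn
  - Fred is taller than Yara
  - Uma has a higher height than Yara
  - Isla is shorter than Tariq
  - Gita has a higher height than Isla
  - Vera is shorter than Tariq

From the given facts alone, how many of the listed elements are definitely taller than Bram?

7

Directly above Bram: Uma, Orla, Quinn, Gita.
One step further: Vera, Tariq, Fred (7 so far).
Nothing else is reachable above Bram; 7 in all.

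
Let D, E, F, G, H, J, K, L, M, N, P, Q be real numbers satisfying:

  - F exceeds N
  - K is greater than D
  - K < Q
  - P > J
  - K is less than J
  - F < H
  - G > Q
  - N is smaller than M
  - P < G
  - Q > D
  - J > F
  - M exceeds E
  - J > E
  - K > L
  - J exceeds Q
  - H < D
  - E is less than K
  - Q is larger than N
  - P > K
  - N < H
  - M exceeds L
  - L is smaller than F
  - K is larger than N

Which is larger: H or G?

H < D and D < K give H < K.
Then K < Q extends the chain to Q.
With Q < J: H < D < K < Q < J.
Then J < P extends the chain to P.
With P < G: H < D < K < Q < J < P < G.
So H < G; G is the larger of the two.

G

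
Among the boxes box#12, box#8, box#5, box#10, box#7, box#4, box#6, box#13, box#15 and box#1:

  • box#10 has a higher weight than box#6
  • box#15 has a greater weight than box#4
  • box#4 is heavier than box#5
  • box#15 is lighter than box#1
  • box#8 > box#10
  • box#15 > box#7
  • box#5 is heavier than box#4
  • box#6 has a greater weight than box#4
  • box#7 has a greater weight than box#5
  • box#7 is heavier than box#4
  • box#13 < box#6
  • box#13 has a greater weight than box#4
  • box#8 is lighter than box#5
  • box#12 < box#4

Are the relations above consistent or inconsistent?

inconsistent

We have box#5 < box#4 stated directly, yet also box#4 < box#13 < box#6 < box#10 < box#8 < box#5 by chaining the others — so box#4 < box#5. Contradiction.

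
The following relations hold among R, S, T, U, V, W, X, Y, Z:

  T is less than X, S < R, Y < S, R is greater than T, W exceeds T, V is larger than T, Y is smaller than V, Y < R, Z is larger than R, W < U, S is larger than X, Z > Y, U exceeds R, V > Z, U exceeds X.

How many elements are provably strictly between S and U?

Chaining upward from S reaches: R, Z, V.
Chaining downward from U reaches: T, X, Y, R, W.
Strictly between S and U are those in both lists: R — 1 element.

1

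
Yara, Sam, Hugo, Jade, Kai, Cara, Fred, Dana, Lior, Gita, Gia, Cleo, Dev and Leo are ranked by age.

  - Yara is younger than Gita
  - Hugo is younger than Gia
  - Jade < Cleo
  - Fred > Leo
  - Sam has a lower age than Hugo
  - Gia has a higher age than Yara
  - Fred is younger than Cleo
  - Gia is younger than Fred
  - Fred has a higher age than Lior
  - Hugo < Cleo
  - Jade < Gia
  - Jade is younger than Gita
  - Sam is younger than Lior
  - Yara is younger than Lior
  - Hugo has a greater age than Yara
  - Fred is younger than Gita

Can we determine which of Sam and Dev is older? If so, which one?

undetermined

Following every chain through Sam: above Sam we get Hugo, Lior, Gia, Fred, Cleo, Gita.
Dev is not reached, and no chain runs the other way from Dev to Sam.
So the given relations leave the order of Sam and Dev undetermined.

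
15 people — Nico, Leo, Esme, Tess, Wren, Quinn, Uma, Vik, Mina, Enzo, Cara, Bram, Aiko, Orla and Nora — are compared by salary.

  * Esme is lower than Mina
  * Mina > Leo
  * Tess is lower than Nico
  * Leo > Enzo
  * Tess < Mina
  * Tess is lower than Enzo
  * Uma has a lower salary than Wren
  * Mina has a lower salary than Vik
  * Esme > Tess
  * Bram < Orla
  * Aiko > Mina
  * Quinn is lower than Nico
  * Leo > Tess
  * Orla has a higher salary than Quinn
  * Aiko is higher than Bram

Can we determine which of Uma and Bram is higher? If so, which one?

Following every chain through Bram: above Bram we get Orla, Aiko.
Uma is not reached, and no chain runs the other way from Uma to Bram.
So the given relations leave the order of Bram and Uma undetermined.

undetermined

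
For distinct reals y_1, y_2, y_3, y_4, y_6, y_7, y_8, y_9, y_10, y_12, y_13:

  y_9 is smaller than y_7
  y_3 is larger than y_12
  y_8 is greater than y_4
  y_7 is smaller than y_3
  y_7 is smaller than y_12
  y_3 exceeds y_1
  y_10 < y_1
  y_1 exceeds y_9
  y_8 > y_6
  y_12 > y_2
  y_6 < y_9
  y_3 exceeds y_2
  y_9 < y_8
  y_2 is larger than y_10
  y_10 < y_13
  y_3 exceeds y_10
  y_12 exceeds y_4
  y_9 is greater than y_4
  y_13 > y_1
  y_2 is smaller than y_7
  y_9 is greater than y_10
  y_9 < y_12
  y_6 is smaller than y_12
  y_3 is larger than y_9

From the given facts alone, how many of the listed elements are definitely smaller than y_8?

The elements the relations force below y_8 are y_10, y_4, y_6, y_9 — no chain reaches any other.
That is 4.

4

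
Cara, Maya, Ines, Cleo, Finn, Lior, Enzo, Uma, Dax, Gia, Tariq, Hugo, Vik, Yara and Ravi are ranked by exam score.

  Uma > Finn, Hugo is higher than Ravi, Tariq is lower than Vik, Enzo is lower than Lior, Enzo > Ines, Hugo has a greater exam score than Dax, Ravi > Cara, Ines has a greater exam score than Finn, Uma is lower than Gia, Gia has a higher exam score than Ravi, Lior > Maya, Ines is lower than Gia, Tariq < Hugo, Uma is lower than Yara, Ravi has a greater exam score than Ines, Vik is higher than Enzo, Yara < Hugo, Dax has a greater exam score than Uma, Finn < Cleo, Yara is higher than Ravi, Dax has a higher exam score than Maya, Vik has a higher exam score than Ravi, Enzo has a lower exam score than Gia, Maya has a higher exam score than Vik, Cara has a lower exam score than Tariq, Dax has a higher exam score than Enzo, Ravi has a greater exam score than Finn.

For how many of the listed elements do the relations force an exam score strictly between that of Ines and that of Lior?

4

Chaining upward from Ines reaches: Enzo, Ravi, Vik, Maya, Gia, Yara, Dax, Hugo.
Chaining downward from Lior reaches: Finn, Cara, Enzo, Tariq, Ravi, Vik, Maya.
Strictly between Ines and Lior are those in both lists: Enzo, Ravi, Vik, Maya — 4 elements.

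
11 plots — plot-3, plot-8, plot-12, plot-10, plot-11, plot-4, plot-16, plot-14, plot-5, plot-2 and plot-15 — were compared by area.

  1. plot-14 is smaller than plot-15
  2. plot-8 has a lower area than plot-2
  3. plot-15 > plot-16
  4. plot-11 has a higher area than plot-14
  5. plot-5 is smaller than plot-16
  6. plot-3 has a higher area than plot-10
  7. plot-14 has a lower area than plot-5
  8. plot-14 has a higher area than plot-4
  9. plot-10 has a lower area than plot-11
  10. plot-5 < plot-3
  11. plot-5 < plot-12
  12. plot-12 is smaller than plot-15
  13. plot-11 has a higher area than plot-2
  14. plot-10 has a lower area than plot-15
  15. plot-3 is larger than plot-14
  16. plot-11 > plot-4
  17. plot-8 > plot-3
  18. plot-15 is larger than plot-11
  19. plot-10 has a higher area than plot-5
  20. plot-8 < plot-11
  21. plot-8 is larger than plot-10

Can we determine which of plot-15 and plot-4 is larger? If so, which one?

The relevant relations are plot-4 < plot-14; plot-14 < plot-5; plot-5 < plot-10; plot-10 < plot-3; plot-3 < plot-8; plot-8 < plot-2; plot-2 < plot-11; plot-11 < plot-15.
Chaining these gives plot-4 < plot-14 < plot-5 < plot-10 < plot-3 < plot-8 < plot-2 < plot-11 < plot-15.
So plot-15 is larger.

plot-15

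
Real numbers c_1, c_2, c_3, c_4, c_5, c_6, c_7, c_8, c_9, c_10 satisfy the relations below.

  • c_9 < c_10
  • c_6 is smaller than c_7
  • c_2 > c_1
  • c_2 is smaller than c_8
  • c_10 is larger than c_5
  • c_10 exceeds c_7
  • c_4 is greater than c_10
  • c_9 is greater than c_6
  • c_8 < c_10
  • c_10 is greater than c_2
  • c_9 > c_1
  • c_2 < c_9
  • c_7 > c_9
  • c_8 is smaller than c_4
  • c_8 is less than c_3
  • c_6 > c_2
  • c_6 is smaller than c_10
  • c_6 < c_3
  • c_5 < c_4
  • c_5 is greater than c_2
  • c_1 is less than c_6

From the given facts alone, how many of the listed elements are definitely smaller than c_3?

The elements the relations force below c_3 are c_1, c_2, c_6, c_8 — no chain reaches any other.
That is 4.

4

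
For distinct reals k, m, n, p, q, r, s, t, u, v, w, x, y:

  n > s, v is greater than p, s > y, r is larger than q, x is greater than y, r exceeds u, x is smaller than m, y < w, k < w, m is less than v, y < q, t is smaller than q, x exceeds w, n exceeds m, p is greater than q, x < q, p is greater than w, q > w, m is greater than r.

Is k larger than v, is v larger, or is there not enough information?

v

Following the relations from k: k < w < x < q < r < m < v.
So v is larger.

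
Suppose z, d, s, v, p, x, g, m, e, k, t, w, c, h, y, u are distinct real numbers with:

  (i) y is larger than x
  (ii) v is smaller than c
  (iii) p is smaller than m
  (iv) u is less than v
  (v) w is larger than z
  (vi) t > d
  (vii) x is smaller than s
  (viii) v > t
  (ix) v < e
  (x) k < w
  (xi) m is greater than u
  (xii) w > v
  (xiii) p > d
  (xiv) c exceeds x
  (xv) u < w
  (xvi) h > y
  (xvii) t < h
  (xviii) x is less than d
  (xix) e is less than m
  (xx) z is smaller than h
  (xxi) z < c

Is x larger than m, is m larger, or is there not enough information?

m

x < d and d < t give x < t.
Then t < v extends the chain to v.
With v < e: x < d < t < v < e.
With e < m: x < d < t < v < e < m.
So m is larger.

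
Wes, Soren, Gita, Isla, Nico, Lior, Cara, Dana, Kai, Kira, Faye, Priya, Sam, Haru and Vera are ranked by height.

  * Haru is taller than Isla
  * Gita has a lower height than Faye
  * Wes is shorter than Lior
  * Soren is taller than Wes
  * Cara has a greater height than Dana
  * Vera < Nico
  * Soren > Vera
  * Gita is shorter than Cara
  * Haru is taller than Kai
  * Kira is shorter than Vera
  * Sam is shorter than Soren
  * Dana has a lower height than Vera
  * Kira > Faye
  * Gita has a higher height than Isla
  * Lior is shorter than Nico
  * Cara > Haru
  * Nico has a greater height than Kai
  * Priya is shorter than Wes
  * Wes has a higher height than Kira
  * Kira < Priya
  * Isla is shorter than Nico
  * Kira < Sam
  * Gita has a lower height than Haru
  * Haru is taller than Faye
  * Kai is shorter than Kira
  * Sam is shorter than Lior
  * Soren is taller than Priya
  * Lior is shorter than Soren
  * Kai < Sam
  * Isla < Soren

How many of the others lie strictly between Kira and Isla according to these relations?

The relations place Isla below Kira. An element lies strictly between them when it is forced above Isla and also forced below Kira.
Above Isla: {Gita, Faye, Haru, Sam, Priya, Vera, Wes, Lior, Nico, Cara, Soren}. Below Kira: {Kai, Gita, Faye}.
Intersection: {Gita, Faye} — 2.

2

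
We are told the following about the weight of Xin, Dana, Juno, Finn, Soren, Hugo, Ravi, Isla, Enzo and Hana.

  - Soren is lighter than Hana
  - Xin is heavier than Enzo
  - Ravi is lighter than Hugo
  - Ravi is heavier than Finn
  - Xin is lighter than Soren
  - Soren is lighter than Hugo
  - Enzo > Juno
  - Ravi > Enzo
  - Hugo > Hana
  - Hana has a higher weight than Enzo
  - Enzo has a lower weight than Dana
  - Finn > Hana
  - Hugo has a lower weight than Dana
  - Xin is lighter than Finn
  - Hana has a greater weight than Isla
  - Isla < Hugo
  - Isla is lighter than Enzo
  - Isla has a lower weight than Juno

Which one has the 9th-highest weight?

Piecing the relations together gives one ordering: Isla < Juno < Enzo < Xin < Soren < Hana < Finn < Ravi < Hugo < Dana.
Counting 9 from the largest end gives Juno.

Juno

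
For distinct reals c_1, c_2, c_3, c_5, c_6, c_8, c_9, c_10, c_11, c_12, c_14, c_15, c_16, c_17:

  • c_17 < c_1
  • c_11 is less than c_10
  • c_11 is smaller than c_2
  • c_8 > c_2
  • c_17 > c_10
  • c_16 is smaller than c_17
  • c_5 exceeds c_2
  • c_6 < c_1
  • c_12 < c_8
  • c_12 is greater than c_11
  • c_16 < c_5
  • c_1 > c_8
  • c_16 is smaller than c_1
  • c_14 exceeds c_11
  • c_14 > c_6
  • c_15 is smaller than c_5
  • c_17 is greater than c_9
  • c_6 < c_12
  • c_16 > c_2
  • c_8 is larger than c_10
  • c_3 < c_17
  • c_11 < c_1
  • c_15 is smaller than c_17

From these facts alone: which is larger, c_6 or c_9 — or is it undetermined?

undetermined

Following every chain through c_6: above c_6 we get c_14, c_12, c_8, c_1.
c_9 is not reached, and no chain runs the other way from c_9 to c_6.
So the given relations leave the order of c_6 and c_9 undetermined.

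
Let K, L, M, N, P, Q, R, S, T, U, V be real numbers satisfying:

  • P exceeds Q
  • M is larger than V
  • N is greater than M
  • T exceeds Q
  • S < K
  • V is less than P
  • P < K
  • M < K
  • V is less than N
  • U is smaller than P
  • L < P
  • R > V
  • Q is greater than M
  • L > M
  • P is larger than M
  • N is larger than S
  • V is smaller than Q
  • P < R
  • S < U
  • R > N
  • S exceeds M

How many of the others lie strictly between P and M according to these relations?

Chaining upward from M reaches: S, N, L, Q, U, R, K, T.
Chaining downward from P reaches: V, S, L, Q, U.
Strictly between M and P are those in both lists: S, L, Q, U — 4 elements.

4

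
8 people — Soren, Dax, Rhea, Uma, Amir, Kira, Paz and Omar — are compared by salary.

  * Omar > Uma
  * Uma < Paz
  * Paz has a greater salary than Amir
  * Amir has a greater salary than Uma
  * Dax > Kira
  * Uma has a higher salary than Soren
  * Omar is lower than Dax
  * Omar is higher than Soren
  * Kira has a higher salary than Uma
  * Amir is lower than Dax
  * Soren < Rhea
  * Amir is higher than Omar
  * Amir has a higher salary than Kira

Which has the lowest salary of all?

Chaining upward from Soren: directly above it, Uma, Omar, Rhea; then Kira, Amir, Paz, Dax.
That covers every other element, and nothing is given below Soren, so Soren is the lowest salary.

Soren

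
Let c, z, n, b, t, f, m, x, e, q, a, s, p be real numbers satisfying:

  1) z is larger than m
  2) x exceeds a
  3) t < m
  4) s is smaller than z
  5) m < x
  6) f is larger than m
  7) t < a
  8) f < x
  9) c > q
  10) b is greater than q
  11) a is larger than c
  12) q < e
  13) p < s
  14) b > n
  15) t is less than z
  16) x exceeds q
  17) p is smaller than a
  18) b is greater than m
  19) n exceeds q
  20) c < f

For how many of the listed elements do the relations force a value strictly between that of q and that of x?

Chaining upward from q reaches: n, c, e, f, a, b.
Chaining downward from x reaches: t, m, c, f, p, a.
Strictly between q and x are those in both lists: c, f, a — 3 elements.

3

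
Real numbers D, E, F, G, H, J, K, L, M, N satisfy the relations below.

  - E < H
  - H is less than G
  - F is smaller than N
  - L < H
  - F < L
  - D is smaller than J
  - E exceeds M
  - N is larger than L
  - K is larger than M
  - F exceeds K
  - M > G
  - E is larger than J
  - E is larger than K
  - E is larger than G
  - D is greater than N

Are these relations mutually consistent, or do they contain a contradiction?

Chaining the given relations yields G < M < K < F < L < N < D < J < E < H, so G < H. But one relation states H < G. These cannot both hold.

inconsistent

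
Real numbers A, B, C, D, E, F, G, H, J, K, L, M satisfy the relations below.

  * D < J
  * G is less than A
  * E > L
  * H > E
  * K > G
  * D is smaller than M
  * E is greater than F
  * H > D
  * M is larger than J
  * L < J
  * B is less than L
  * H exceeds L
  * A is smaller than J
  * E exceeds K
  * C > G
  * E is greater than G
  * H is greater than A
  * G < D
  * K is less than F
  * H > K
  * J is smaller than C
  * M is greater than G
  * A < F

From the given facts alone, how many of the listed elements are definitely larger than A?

The elements the relations force above A are F, J, E, H, M, C — no chain reaches any other.
That is 6.

6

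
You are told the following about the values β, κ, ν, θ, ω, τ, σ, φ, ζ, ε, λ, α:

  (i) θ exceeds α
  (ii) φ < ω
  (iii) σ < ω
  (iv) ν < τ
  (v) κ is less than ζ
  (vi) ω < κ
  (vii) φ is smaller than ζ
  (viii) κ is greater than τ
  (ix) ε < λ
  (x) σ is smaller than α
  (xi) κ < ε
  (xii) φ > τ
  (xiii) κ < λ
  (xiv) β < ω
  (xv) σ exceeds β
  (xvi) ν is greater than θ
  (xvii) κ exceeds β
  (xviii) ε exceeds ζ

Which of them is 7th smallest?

The consecutive relations fix a unique order: β < σ < α < θ < ν < τ < φ < ω < κ < ζ < ε < λ.
Counting 7 from the smallest end gives φ.

φ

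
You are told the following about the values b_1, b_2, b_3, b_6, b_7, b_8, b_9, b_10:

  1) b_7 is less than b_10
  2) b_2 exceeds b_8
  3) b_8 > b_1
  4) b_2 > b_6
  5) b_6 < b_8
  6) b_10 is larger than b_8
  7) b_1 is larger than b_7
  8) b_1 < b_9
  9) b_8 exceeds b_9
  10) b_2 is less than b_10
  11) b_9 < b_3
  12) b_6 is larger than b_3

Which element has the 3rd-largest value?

b_8

The consecutive relations fix a unique order: b_7 < b_1 < b_9 < b_3 < b_6 < b_8 < b_2 < b_10.
The 3rd largest is b_8.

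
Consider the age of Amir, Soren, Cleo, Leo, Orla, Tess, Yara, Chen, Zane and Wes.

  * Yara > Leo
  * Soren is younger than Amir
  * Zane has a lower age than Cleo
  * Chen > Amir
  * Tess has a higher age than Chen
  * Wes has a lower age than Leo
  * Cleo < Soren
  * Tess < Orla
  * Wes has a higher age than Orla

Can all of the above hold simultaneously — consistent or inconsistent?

consistent

Every relation is compatible with Zane < Cleo < Soren < Amir < Chen < Tess < Orla < Wes < Leo < Yara; the set is consistent.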